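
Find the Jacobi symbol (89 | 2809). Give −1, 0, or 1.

1

Reciprocity: 89 ≡ 1 and 2809 ≡ 1 (mod 4), so (89/2809) = +(2809/89).
Reduce top mod 89: now compute (50/89).
Pull out 2: since 89 ≡ 1 (mod 8), (2/89) = +1.
Reciprocity: 25 ≡ 1 and 89 ≡ 1 (mod 4), so (25/89) = +(89/25).
Reduce top mod 25: now compute (14/25).
Pull out 2: since 25 ≡ 1 (mod 8), (2/25) = +1.
Reciprocity: 7 ≡ 3 and 25 ≡ 1 (mod 4), so (7/25) = +(25/7).
Reduce top mod 7: now compute (4/7).
Pull out 2^2: since 7 ≡ 7 (mod 8), (2/7) = +1, so (2/7)^2 = +1.
Reached (1/7) = 1. Collecting the sign flips along the way, the symbol is +1.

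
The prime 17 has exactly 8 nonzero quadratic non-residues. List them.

3 5 6 7 10 11 12 14

Square k = 1,…,8 (k and 17−k give the same square):
1²=1, 2²=4, 3²=9, 4²=16, 5²≡8, 6²≡2, 7²≡15, 8²≡13 (mod 17).
The residues are {1, 2, 4, 8, 9, 13, 15, 16}; the non-residues are the remaining 8 nonzero classes.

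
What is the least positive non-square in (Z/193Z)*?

5

(2/193) = +1, so 2 is a residue.
(3/193) = +1, so 3 is a residue.
(4/193) = +1, so 4 is a residue.
(5/193) = −1, so 5 is the smallest positive non-residue mod 193.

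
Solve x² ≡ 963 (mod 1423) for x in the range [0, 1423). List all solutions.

Since 1423 ≡ 3 (mod 4), a square root of 963 is 963^((1423+1)/4) = 963^356 mod 1423.
Repeated squaring: 963^2≡996, 963^4≡185, 963^8≡73, 963^16≡1060, 963^32≡853, 963^64≡456, 963^128≡178, 963^256≡378 (mod 1423).
963^356 = 963^(256+64+32+4) ≡ 1080 (mod 1423).
Check: 1080² = 1166400 ≡ 963 (mod 1423). The two roots are 343 and 1080.

343, 1080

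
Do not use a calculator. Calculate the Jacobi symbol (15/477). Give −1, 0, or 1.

0

Reciprocity: 15 ≡ 3 and 477 ≡ 1 (mod 4), so (15/477) = +(477/15).
Reduce top mod 15: now compute (12/15).
Pull out 2^2: since 15 ≡ 7 (mod 8), (2/15) = +1, so (2/15)^2 = +1.
Reciprocity: 3 ≡ 3 and 15 ≡ 3 (mod 4), so (3/15) = −(15/3).
Reduce top mod 3: now compute (0/3).
Top reduces to 0: gcd > 1, so the symbol is 0.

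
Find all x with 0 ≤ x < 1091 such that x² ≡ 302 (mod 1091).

Since 1091 ≡ 3 (mod 4), a square root of 302 is 302^((1091+1)/4) = 302^273 mod 1091.
Repeated squaring: 302^2≡651, 302^4≡493, 302^8≡847, 302^16≡622, 302^32≡670, 302^64≡499, 302^128≡253, 302^256≡731 (mod 1091).
302^273 = 302^(256+16+1) ≡ 704 (mod 1091).
Check: 704² = 495616 ≡ 302 (mod 1091). The two roots are 387 and 704.

387, 704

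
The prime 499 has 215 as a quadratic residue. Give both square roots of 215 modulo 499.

240, 259

Since 499 ≡ 3 (mod 4), a square root of 215 is 215^((499+1)/4) = 215^125 mod 499.
Repeated squaring: 215^2≡317, 215^4≡190, 215^8≡172, 215^16≡143, 215^32≡489, 215^64≡100 (mod 499).
215^125 = 215^(64+32+16+8+4+1) ≡ 259 (mod 499).
Check: 259² = 67081 ≡ 215 (mod 499). The two roots are 240 and 259.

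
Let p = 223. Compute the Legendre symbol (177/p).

Reciprocity: 177 ≡ 1 and 223 ≡ 3 (mod 4), so (177/223) = +(223/177).
Reduce top mod 177: now compute (46/177).
Pull out 2: since 177 ≡ 1 (mod 8), (2/177) = +1.
Reciprocity: 23 ≡ 3 and 177 ≡ 1 (mod 4), so (23/177) = +(177/23).
Reduce top mod 23: now compute (16/23).
Pull out 2^4: since 23 ≡ 7 (mod 8), (2/23) = +1, so (2/23)^4 = +1.
Reached (1/23) = 1. Collecting the sign flips along the way, the symbol is +1.

1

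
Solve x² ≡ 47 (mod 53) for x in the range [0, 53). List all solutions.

10, 43

53 ≡ 1 (mod 4), so we find a root by search.
Trying successive values, 10² = 100 ≡ 47 (mod 53). The other root is 53 − 10 = 43.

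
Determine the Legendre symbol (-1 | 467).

-1

First reduce: -1 ≡ 466 (mod 467).
Pull out 2: since 467 ≡ 3 (mod 8), (2/467) = -1.
Reciprocity: 233 ≡ 1 and 467 ≡ 3 (mod 4), so (233/467) = +(467/233).
Reduce top mod 233: now compute (1/233).
Reached (1/233) = 1. Collecting the sign flips along the way, the symbol is -1.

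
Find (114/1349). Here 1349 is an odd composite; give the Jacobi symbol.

Pull out 2: since 1349 ≡ 5 (mod 8), (2/1349) = -1.
Reciprocity: 57 ≡ 1 and 1349 ≡ 1 (mod 4), so (57/1349) = +(1349/57).
Reduce top mod 57: now compute (38/57).
Pull out 2: since 57 ≡ 1 (mod 8), (2/57) = +1.
Reciprocity: 19 ≡ 3 and 57 ≡ 1 (mod 4), so (19/57) = +(57/19).
Reduce top mod 19: now compute (0/19).
Top reduces to 0: gcd > 1, so the symbol is 0.

0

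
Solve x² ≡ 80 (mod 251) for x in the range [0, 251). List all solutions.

64, 187

Since 251 ≡ 3 (mod 4), a square root of 80 is 80^((251+1)/4) = 80^63 mod 251.
Repeated squaring: 80^2≡125, 80^4≡63, 80^8≡204, 80^16≡201, 80^32≡241 (mod 251).
80^63 = 80^(32+16+8+4+2+1) ≡ 64 (mod 251).
Check: 64² = 4096 ≡ 80 (mod 251). The two roots are 64 and 187.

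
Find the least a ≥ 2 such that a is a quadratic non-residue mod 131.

(2/131) = −1, so 2 is the smallest positive non-residue mod 131.

2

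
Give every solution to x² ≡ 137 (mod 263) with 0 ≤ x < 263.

Since 263 ≡ 3 (mod 4), a square root of 137 is 137^((263+1)/4) = 137^66 mod 263.
Repeated squaring: 137^2≡96, 137^4≡11, 137^8≡121, 137^16≡176, 137^32≡205, 137^64≡208 (mod 263).
137^66 = 137^(64+2) ≡ 243 (mod 263).
Check: 243² = 59049 ≡ 137 (mod 263). The two roots are 20 and 243.

20, 243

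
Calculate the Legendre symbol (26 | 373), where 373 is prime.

-1

Pull out 2: since 373 ≡ 5 (mod 8), (2/373) = -1.
Reciprocity: 13 ≡ 1 and 373 ≡ 1 (mod 4), so (13/373) = +(373/13).
Reduce top mod 13: now compute (9/13).
Reciprocity: 9 ≡ 1 and 13 ≡ 1 (mod 4), so (9/13) = +(13/9).
Reduce top mod 9: now compute (4/9).
Pull out 2^2: since 9 ≡ 1 (mod 8), (2/9) = +1, so (2/9)^2 = +1.
Reached (1/9) = 1. Collecting the sign flips along the way, the symbol is -1.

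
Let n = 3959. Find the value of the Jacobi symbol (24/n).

Pull out 2^3: since 3959 ≡ 7 (mod 8), (2/3959) = +1, so (2/3959)^3 = +1.
Reciprocity: 3 ≡ 3 and 3959 ≡ 3 (mod 4), so (3/3959) = −(3959/3).
Reduce top mod 3: now compute (2/3).
Pull out 2: since 3 ≡ 3 (mod 8), (2/3) = -1.
Reached (1/3) = 1. Collecting the sign flips along the way, the symbol is +1.

1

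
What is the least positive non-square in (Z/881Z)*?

3

(2/881) = +1, so 2 is a residue.
(3/881) = −1, so 3 is the smallest positive non-residue mod 881.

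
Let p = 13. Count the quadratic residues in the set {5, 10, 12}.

(5/13) = -1 → non-residue.
(10/13) = +1 → QR.
(12/13) = +1 → QR.
Total quadratic residues among the 3: 2.

2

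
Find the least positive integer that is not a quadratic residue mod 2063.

(2/2063) = +1, so 2 is a residue.
(3/2063) = +1, so 3 is a residue.
(4/2063) = +1, so 4 is a residue.
(5/2063) = −1, so 5 is the smallest positive non-residue mod 2063.

5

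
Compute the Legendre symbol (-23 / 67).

-1

Euler's criterion: (-23/67) ≡ 44^33 (mod 67).
44^2 ≡ 60 (mod 67)
44^4 ≡ 49 (mod 67)
44^8 ≡ 56 (mod 67)
44^16 ≡ 54 (mod 67)
44^32 ≡ 35 (mod 67)
44^33 = 44^(32+1) ≡ 66 (mod 67).
Result is 66 ≡ −1, so (-23/67) = −1.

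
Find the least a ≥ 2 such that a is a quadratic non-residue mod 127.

(2/127) = +1, so 2 is a residue.
(3/127) = −1, so 3 is the smallest positive non-residue mod 127.

3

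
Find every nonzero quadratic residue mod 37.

1,3,4,7,9,10,11,12,16,21,25,26,27,28,30,33,34,36

Square k = 1,…,18 (k and 37−k give the same square):
1²=1, 2²=4, 3²=9, 4²=16, 5²=25, 6²=36, 7²≡12, 8²≡27, 9²≡7, 10²≡26, 11²≡10, 12²≡33, 13²≡21, 14²≡11, 15²≡3, 16²≡34, 17²≡30, 18²≡28 (mod 37).
So the quadratic residues mod 37 are {1, 3, 4, 7, 9, 10, 11, 12, 16, 21, 25, 26, 27, 28, 30, 33, 34, 36}.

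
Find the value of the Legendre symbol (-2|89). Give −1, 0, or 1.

1

Euler's criterion: (-2/89) ≡ 87^44 (mod 89).
87^2 ≡ 4 (mod 89)
87^4 ≡ 16 (mod 89)
87^8 ≡ 78 (mod 89)
87^16 ≡ 32 (mod 89)
87^32 ≡ 45 (mod 89)
87^44 = 87^(32+8+4) ≡ 1 (mod 89).
Result is 1, so (-2/89) = 1.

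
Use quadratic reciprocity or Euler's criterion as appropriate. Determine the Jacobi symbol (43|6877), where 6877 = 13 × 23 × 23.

1

Reciprocity: 43 ≡ 3 and 6877 ≡ 1 (mod 4), so (43/6877) = +(6877/43).
Reduce top mod 43: now compute (40/43).
Pull out 2^3: since 43 ≡ 3 (mod 8), (2/43) = -1, so (2/43)^3 = -1.
Reciprocity: 5 ≡ 1 and 43 ≡ 3 (mod 4), so (5/43) = +(43/5).
Reduce top mod 5: now compute (3/5).
Reciprocity: 3 ≡ 3 and 5 ≡ 1 (mod 4), so (3/5) = +(5/3).
Reduce top mod 3: now compute (2/3).
Pull out 2: since 3 ≡ 3 (mod 8), (2/3) = -1.
Reached (1/3) = 1. Collecting the sign flips along the way, the symbol is +1.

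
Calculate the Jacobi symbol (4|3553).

Pull out 2^2: since 3553 ≡ 1 (mod 8), (2/3553) = +1, so (2/3553)^2 = +1.
Reached (1/3553) = 1. Collecting the sign flips along the way, the symbol is +1.

1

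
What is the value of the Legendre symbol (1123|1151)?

-1

Reciprocity: 1123 ≡ 3 and 1151 ≡ 3 (mod 4), so (1123/1151) = −(1151/1123).
Reduce top mod 1123: now compute (28/1123).
Pull out 2^2: since 1123 ≡ 3 (mod 8), (2/1123) = -1, so (2/1123)^2 = +1.
Reciprocity: 7 ≡ 3 and 1123 ≡ 3 (mod 4), so (7/1123) = −(1123/7).
Reduce top mod 7: now compute (3/7).
Reciprocity: 3 ≡ 3 and 7 ≡ 3 (mod 4), so (3/7) = −(7/3).
Reduce top mod 3: now compute (1/3).
Reached (1/3) = 1. Collecting the sign flips along the way, the symbol is -1.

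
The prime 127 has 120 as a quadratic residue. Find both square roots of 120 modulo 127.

45, 82

Since 127 ≡ 3 (mod 4), a square root of 120 is 120^((127+1)/4) = 120^32 mod 127.
Repeated squaring: 120^2≡49, 120^4≡115, 120^8≡17, 120^16≡35, 120^32≡82 (mod 127).
120^32 = 120^(32) ≡ 82 (mod 127).
Check: 82² = 6724 ≡ 120 (mod 127). The two roots are 45 and 82.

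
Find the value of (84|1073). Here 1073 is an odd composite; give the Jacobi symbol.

Pull out 2^2: since 1073 ≡ 1 (mod 8), (2/1073) = +1, so (2/1073)^2 = +1.
Reciprocity: 21 ≡ 1 and 1073 ≡ 1 (mod 4), so (21/1073) = +(1073/21).
Reduce top mod 21: now compute (2/21).
Pull out 2: since 21 ≡ 5 (mod 8), (2/21) = -1.
Reached (1/21) = 1. Collecting the sign flips along the way, the symbol is -1.

-1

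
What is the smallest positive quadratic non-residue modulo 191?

(2/191) = +1, so 2 is a residue.
(3/191) = +1, so 3 is a residue.
(4/191) = +1, so 4 is a residue.
(5/191) = +1, so 5 is a residue.
(6/191) = +1, so 6 is a residue.
(7/191) = −1, so 7 is the smallest positive non-residue mod 191.

7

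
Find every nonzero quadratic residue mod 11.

Square k = 1,…,5 (k and 11−k give the same square):
1²=1, 2²=4, 3²=9, 4²≡5, 5²≡3 (mod 11).
So the quadratic residues mod 11 are {1, 3, 4, 5, 9}.

1 3 4 5 9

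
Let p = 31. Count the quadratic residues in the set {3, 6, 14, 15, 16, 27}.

(3/31) = -1 → non-residue.
(6/31) = -1 → non-residue.
(14/31) = +1 → QR.
(15/31) = -1 → non-residue.
(16/31) = +1 → QR.
(27/31) = -1 → non-residue.
Total quadratic residues among the 6: 2.

2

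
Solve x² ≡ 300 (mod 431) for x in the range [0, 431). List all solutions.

71, 360

Since 431 ≡ 3 (mod 4), a square root of 300 is 300^((431+1)/4) = 300^108 mod 431.
Repeated squaring: 300^2≡352, 300^4≡207, 300^8≡180, 300^16≡75, 300^32≡22, 300^64≡53 (mod 431).
300^108 = 300^(64+32+8+4) ≡ 360 (mod 431).
Check: 360² = 129600 ≡ 300 (mod 431). The two roots are 71 and 360.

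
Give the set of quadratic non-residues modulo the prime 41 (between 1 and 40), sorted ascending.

Square k = 1,…,20 (k and 41−k give the same square):
1²=1, 2²=4, 3²=9, 4²=16, 5²=25, 6²=36, 7²≡8, 8²≡23, 9²≡40, 10²≡18, 11²≡39, 12²≡21, 13²≡5, 14²≡32, 15²≡20, 16²≡10, 17²≡2, 18²≡37, 19²≡33, 20²≡31 (mod 41).
The residues are {1, 2, 4, 5, 8, 9, 10, 16, 18, 20, 21, 23, 25, 31, 32, 33, 36, 37, 39, 40}; the non-residues are the remaining 20 nonzero classes.

3,6,7,11,12,13,14,15,17,19,22,24,26,27,28,29,30,34,35,38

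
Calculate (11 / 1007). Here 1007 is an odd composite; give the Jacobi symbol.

Reciprocity: 11 ≡ 3 and 1007 ≡ 3 (mod 4), so (11/1007) = −(1007/11).
Reduce top mod 11: now compute (6/11).
Pull out 2: since 11 ≡ 3 (mod 8), (2/11) = -1.
Reciprocity: 3 ≡ 3 and 11 ≡ 3 (mod 4), so (3/11) = −(11/3).
Reduce top mod 3: now compute (2/3).
Pull out 2: since 3 ≡ 3 (mod 8), (2/3) = -1.
Reached (1/3) = 1. Collecting the sign flips along the way, the symbol is +1.

1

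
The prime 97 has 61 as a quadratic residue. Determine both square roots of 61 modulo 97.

97 ≡ 1 (mod 4), so we find a root by search.
Trying successive values, 35² = 1225 ≡ 61 (mod 97). The other root is 97 − 35 = 62.

35, 62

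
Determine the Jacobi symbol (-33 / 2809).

First reduce: -33 ≡ 2776 (mod 2809).
Pull out 2^3: since 2809 ≡ 1 (mod 8), (2/2809) = +1, so (2/2809)^3 = +1.
Reciprocity: 347 ≡ 3 and 2809 ≡ 1 (mod 4), so (347/2809) = +(2809/347).
Reduce top mod 347: now compute (33/347).
Reciprocity: 33 ≡ 1 and 347 ≡ 3 (mod 4), so (33/347) = +(347/33).
Reduce top mod 33: now compute (17/33).
Reciprocity: 17 ≡ 1 and 33 ≡ 1 (mod 4), so (17/33) = +(33/17).
Reduce top mod 17: now compute (16/17).
Pull out 2^4: since 17 ≡ 1 (mod 8), (2/17) = +1, so (2/17)^4 = +1.
Reached (1/17) = 1. Collecting the sign flips along the way, the symbol is +1.

1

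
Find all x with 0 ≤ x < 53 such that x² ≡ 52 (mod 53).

23, 30

53 ≡ 1 (mod 4), so we find a root by search.
Trying successive values, 23² = 529 ≡ 52 (mod 53). The other root is 53 − 23 = 30.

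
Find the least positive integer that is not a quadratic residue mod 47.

(2/47) = +1, so 2 is a residue.
(3/47) = +1, so 3 is a residue.
(4/47) = +1, so 4 is a residue.
(5/47) = −1, so 5 is the smallest positive non-residue mod 47.

5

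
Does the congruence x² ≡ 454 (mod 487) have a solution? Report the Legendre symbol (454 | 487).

-1

Pull out 2: since 487 ≡ 7 (mod 8), (2/487) = +1.
Reciprocity: 227 ≡ 3 and 487 ≡ 3 (mod 4), so (227/487) = −(487/227).
Reduce top mod 227: now compute (33/227).
Reciprocity: 33 ≡ 1 and 227 ≡ 3 (mod 4), so (33/227) = +(227/33).
Reduce top mod 33: now compute (29/33).
Reciprocity: 29 ≡ 1 and 33 ≡ 1 (mod 4), so (29/33) = +(33/29).
Reduce top mod 29: now compute (4/29).
Pull out 2^2: since 29 ≡ 5 (mod 8), (2/29) = -1, so (2/29)^2 = +1.
Reached (1/29) = 1. Collecting the sign flips along the way, the symbol is -1.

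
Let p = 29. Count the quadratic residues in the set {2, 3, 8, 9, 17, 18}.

(2/29) = -1 → non-residue.
(3/29) = -1 → non-residue.
(8/29) = -1 → non-residue.
(9/29) = +1 → QR.
(17/29) = -1 → non-residue.
(18/29) = -1 → non-residue.
Total quadratic residues among the 6: 1.

1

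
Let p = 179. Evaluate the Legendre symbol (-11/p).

Euler's criterion: (-11/179) ≡ 168^89 (mod 179).
168^2 ≡ 121 (mod 179)
168^4 ≡ 142 (mod 179)
168^8 ≡ 116 (mod 179)
168^16 ≡ 31 (mod 179)
168^32 ≡ 66 (mod 179)
168^64 ≡ 60 (mod 179)
168^89 = 168^(64+16+8+1) ≡ 1 (mod 179).
Result is 1, so (-11/179) = 1.

1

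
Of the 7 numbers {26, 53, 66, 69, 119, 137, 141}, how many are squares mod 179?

2

(26/179) = -1 → non-residue.
(53/179) = -1 → non-residue.
(66/179) = +1 → QR.
(69/179) = -1 → non-residue.
(119/179) = -1 → non-residue.
(137/179) = -1 → non-residue.
(141/179) = +1 → QR.
Total quadratic residues among the 7: 2.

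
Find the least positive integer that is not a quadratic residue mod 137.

(2/137) = +1, so 2 is a residue.
(3/137) = −1, so 3 is the smallest positive non-residue mod 137.

3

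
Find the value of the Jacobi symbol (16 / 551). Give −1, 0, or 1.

1

Pull out 2^4: since 551 ≡ 7 (mod 8), (2/551) = +1, so (2/551)^4 = +1.
Reached (1/551) = 1. Collecting the sign flips along the way, the symbol is +1.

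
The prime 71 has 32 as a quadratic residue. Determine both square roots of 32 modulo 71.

Since 71 ≡ 3 (mod 4), a square root of 32 is 32^((71+1)/4) = 32^18 mod 71.
Repeated squaring: 32^2≡30, 32^4≡48, 32^8≡32, 32^16≡30 (mod 71).
32^18 = 32^(16+2) ≡ 48 (mod 71).
Check: 48² = 2304 ≡ 32 (mod 71). The two roots are 23 and 48.

23, 48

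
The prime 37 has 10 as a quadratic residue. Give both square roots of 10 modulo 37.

37 ≡ 1 (mod 4), so we find a root by search.
Trying successive values, 11² = 121 ≡ 10 (mod 37). The other root is 37 − 11 = 26.

11, 26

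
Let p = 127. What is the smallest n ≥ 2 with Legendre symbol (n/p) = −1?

(2/127) = +1, so 2 is a residue.
(3/127) = −1, so 3 is the smallest positive non-residue mod 127.

3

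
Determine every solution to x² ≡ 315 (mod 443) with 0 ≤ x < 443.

Since 443 ≡ 3 (mod 4), a square root of 315 is 315^((443+1)/4) = 315^111 mod 443.
Repeated squaring: 315^2≡436, 315^4≡49, 315^8≡186, 315^16≡42, 315^32≡435, 315^64≡64 (mod 443).
315^111 = 315^(64+32+8+4+2+1) ≡ 168 (mod 443).
Check: 168² = 28224 ≡ 315 (mod 443). The two roots are 168 and 275.

168, 275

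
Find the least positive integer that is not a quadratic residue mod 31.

(2/31) = +1, so 2 is a residue.
(3/31) = −1, so 3 is the smallest positive non-residue mod 31.

3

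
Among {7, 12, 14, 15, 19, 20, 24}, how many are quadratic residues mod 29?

3

(7/29) = +1 → QR.
(12/29) = -1 → non-residue.
(14/29) = -1 → non-residue.
(15/29) = -1 → non-residue.
(19/29) = -1 → non-residue.
(20/29) = +1 → QR.
(24/29) = +1 → QR.
Total quadratic residues among the 7: 3.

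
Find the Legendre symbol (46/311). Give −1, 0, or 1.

-1

Euler's criterion: (46/311) ≡ 46^155 (mod 311).
46^2 ≡ 250 (mod 311)
46^4 ≡ 300 (mod 311)
46^8 ≡ 121 (mod 311)
46^16 ≡ 24 (mod 311)
46^32 ≡ 265 (mod 311)
46^64 ≡ 250 (mod 311)
46^128 ≡ 300 (mod 311)
46^155 = 46^(128+16+8+2+1) ≡ 310 (mod 311).
Result is 310 ≡ −1, so (46/311) = −1.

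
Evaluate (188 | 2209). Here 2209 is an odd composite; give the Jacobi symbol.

Pull out 2^2: since 2209 ≡ 1 (mod 8), (2/2209) = +1, so (2/2209)^2 = +1.
Reciprocity: 47 ≡ 3 and 2209 ≡ 1 (mod 4), so (47/2209) = +(2209/47).
Reduce top mod 47: now compute (0/47).
Top reduces to 0: gcd > 1, so the symbol is 0.

0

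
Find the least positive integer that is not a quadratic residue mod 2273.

(2/2273) = +1, so 2 is a residue.
(3/2273) = −1, so 3 is the smallest positive non-residue mod 2273.

3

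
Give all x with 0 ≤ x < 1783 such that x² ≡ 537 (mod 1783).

Since 1783 ≡ 3 (mod 4), a square root of 537 is 537^((1783+1)/4) = 537^446 mod 1783.
Repeated squaring: 537^2≡1306, 537^4≡1088, 537^8≡1615, 537^16≡1479, 537^32≡1483, 537^64≡850, 537^128≡385, 537^256≡236 (mod 1783).
537^446 = 537^(256+128+32+16+8+4+2) ≡ 1629 (mod 1783).
Check: 1629² = 2653641 ≡ 537 (mod 1783). The two roots are 154 and 1629.

154, 1629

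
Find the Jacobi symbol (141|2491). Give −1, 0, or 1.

Reciprocity: 141 ≡ 1 and 2491 ≡ 3 (mod 4), so (141/2491) = +(2491/141).
Reduce top mod 141: now compute (94/141).
Pull out 2: since 141 ≡ 5 (mod 8), (2/141) = -1.
Reciprocity: 47 ≡ 3 and 141 ≡ 1 (mod 4), so (47/141) = +(141/47).
Reduce top mod 47: now compute (0/47).
Top reduces to 0: gcd > 1, so the symbol is 0.

0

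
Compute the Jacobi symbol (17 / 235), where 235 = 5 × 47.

Reciprocity: 17 ≡ 1 and 235 ≡ 3 (mod 4), so (17/235) = +(235/17).
Reduce top mod 17: now compute (14/17).
Pull out 2: since 17 ≡ 1 (mod 8), (2/17) = +1.
Reciprocity: 7 ≡ 3 and 17 ≡ 1 (mod 4), so (7/17) = +(17/7).
Reduce top mod 7: now compute (3/7).
Reciprocity: 3 ≡ 3 and 7 ≡ 3 (mod 4), so (3/7) = −(7/3).
Reduce top mod 3: now compute (1/3).
Reached (1/3) = 1. Collecting the sign flips along the way, the symbol is -1.

-1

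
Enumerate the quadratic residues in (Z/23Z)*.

1, 2, 3, 4, 6, 8, 9, 12, 13, 16, 18

Square k = 1,…,11 (k and 23−k give the same square):
1²=1, 2²=4, 3²=9, 4²=16, 5²≡2, 6²≡13, 7²≡3, 8²≡18, 9²≡12, 10²≡8, 11²≡6 (mod 23).
So the quadratic residues mod 23 are {1, 2, 3, 4, 6, 8, 9, 12, 13, 16, 18}.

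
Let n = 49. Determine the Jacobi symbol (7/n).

Reciprocity: 7 ≡ 3 and 49 ≡ 1 (mod 4), so (7/49) = +(49/7).
Reduce top mod 7: now compute (0/7).
Top reduces to 0: gcd > 1, so the symbol is 0.

0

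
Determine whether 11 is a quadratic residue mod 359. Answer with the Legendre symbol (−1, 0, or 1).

1

Reciprocity: 11 ≡ 3 and 359 ≡ 3 (mod 4), so (11/359) = −(359/11).
Reduce top mod 11: now compute (7/11).
Reciprocity: 7 ≡ 3 and 11 ≡ 3 (mod 4), so (7/11) = −(11/7).
Reduce top mod 7: now compute (4/7).
Pull out 2^2: since 7 ≡ 7 (mod 8), (2/7) = +1, so (2/7)^2 = +1.
Reached (1/7) = 1. Collecting the sign flips along the way, the symbol is +1.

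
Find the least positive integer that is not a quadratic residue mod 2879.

(2/2879) = +1, so 2 is a residue.
(3/2879) = +1, so 3 is a residue.
(4/2879) = +1, so 4 is a residue.
(5/2879) = +1, so 5 is a residue.
(6/2879) = +1, so 6 is a residue.
(7/2879) = −1, so 7 is the smallest positive non-residue mod 2879.

7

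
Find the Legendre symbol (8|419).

Pull out 2^3: since 419 ≡ 3 (mod 8), (2/419) = -1, so (2/419)^3 = -1.
Reached (1/419) = 1. Collecting the sign flips along the way, the symbol is -1.

-1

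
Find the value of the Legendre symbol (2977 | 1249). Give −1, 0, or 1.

1

First reduce: 2977 ≡ 479 (mod 1249).
Reciprocity: 479 ≡ 3 and 1249 ≡ 1 (mod 4), so (479/1249) = +(1249/479).
Reduce top mod 479: now compute (291/479).
Reciprocity: 291 ≡ 3 and 479 ≡ 3 (mod 4), so (291/479) = −(479/291).
Reduce top mod 291: now compute (188/291).
Pull out 2^2: since 291 ≡ 3 (mod 8), (2/291) = -1, so (2/291)^2 = +1.
Reciprocity: 47 ≡ 3 and 291 ≡ 3 (mod 4), so (47/291) = −(291/47).
Reduce top mod 47: now compute (9/47).
Reciprocity: 9 ≡ 1 and 47 ≡ 3 (mod 4), so (9/47) = +(47/9).
Reduce top mod 9: now compute (2/9).
Pull out 2: since 9 ≡ 1 (mod 8), (2/9) = +1.
Reached (1/9) = 1. Collecting the sign flips along the way, the symbol is +1.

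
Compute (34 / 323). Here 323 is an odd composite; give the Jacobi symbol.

0

Pull out 2: since 323 ≡ 3 (mod 8), (2/323) = -1.
Reciprocity: 17 ≡ 1 and 323 ≡ 3 (mod 4), so (17/323) = +(323/17).
Reduce top mod 17: now compute (0/17).
Top reduces to 0: gcd > 1, so the symbol is 0.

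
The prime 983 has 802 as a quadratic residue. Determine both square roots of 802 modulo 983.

136, 847

Since 983 ≡ 3 (mod 4), a square root of 802 is 802^((983+1)/4) = 802^246 mod 983.
Repeated squaring: 802^2≡322, 802^4≡469, 802^8≡752, 802^16≡279, 802^32≡184, 802^64≡434, 802^128≡603 (mod 983).
802^246 = 802^(128+64+32+16+4+2) ≡ 847 (mod 983).
Check: 847² = 717409 ≡ 802 (mod 983). The two roots are 136 and 847.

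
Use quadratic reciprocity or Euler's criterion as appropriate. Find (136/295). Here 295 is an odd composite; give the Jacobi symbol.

Pull out 2^3: since 295 ≡ 7 (mod 8), (2/295) = +1, so (2/295)^3 = +1.
Reciprocity: 17 ≡ 1 and 295 ≡ 3 (mod 4), so (17/295) = +(295/17).
Reduce top mod 17: now compute (6/17).
Pull out 2: since 17 ≡ 1 (mod 8), (2/17) = +1.
Reciprocity: 3 ≡ 3 and 17 ≡ 1 (mod 4), so (3/17) = +(17/3).
Reduce top mod 3: now compute (2/3).
Pull out 2: since 3 ≡ 3 (mod 8), (2/3) = -1.
Reached (1/3) = 1. Collecting the sign flips along the way, the symbol is -1.

-1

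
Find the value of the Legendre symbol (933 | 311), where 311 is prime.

First reduce: 933 ≡ 0 (mod 311).
Top reduces to 0: gcd > 1, so the symbol is 0.

0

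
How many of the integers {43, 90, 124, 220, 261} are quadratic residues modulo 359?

(43/359) = -1 → non-residue.
(90/359) = +1 → QR.
(124/359) = -1 → non-residue.
(220/359) = +1 → QR.
(261/359) = -1 → non-residue.
Total quadratic residues among the 5: 2.

2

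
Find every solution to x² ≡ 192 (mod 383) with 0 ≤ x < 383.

Since 383 ≡ 3 (mod 4), a square root of 192 is 192^((383+1)/4) = 192^96 mod 383.
Repeated squaring: 192^2≡96, 192^4≡24, 192^8≡193, 192^16≡98, 192^32≡29, 192^64≡75 (mod 383).
192^96 = 192^(64+32) ≡ 260 (mod 383).
Check: 260² = 67600 ≡ 192 (mod 383). The two roots are 123 and 260.

123, 260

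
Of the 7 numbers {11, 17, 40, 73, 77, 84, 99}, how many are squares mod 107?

3

(11/107) = +1 → QR.
(17/107) = -1 → non-residue.
(40/107) = +1 → QR.
(73/107) = -1 → non-residue.
(77/107) = -1 → non-residue.
(84/107) = -1 → non-residue.
(99/107) = +1 → QR.
Total quadratic residues among the 7: 3.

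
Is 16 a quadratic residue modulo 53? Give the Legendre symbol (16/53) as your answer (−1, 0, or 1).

1

Euler's criterion: (16/53) ≡ 16^26 (mod 53).
16^2 ≡ 44 (mod 53)
16^4 ≡ 28 (mod 53)
16^8 ≡ 42 (mod 53)
16^16 ≡ 15 (mod 53)
16^26 = 16^(16+8+2) ≡ 1 (mod 53).
Result is 1, so (16/53) = 1.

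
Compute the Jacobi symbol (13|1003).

Reciprocity: 13 ≡ 1 and 1003 ≡ 3 (mod 4), so (13/1003) = +(1003/13).
Reduce top mod 13: now compute (2/13).
Pull out 2: since 13 ≡ 5 (mod 8), (2/13) = -1.
Reached (1/13) = 1. Collecting the sign flips along the way, the symbol is -1.

-1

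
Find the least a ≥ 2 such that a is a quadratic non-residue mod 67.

2

(2/67) = −1, so 2 is the smallest positive non-residue mod 67.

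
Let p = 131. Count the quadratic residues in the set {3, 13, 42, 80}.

(3/131) = +1 → QR.
(13/131) = +1 → QR.
(42/131) = -1 → non-residue.
(80/131) = +1 → QR.
Total quadratic residues among the 4: 3.

3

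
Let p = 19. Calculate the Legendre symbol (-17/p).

Euler's criterion: (-17/19) ≡ 2^9 (mod 19).
2^2 ≡ 4 (mod 19)
2^4 ≡ 16 (mod 19)
2^8 ≡ 9 (mod 19)
2^9 = 2^(8+1) ≡ 18 (mod 19).
Result is 18 ≡ −1, so (-17/19) = −1.

-1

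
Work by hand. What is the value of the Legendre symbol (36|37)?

1

Euler's criterion: (36/37) ≡ 36^18 (mod 37).
36^2 ≡ 1 (mod 37)
36^4 ≡ 1 (mod 37)
36^8 ≡ 1 (mod 37)
36^16 ≡ 1 (mod 37)
36^18 = 36^(16+2) ≡ 1 (mod 37).
Result is 1, so (36/37) = 1.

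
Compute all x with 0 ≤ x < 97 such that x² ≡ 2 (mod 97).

97 ≡ 1 (mod 4), so we find a root by search.
Trying successive values, 14² = 196 ≡ 2 (mod 97). The other root is 97 − 14 = 83.

14, 83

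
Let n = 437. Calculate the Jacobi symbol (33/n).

Reciprocity: 33 ≡ 1 and 437 ≡ 1 (mod 4), so (33/437) = +(437/33).
Reduce top mod 33: now compute (8/33).
Pull out 2^3: since 33 ≡ 1 (mod 8), (2/33) = +1, so (2/33)^3 = +1.
Reached (1/33) = 1. Collecting the sign flips along the way, the symbol is +1.

1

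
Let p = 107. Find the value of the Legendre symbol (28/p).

-1

Pull out 2^2: since 107 ≡ 3 (mod 8), (2/107) = -1, so (2/107)^2 = +1.
Reciprocity: 7 ≡ 3 and 107 ≡ 3 (mod 4), so (7/107) = −(107/7).
Reduce top mod 7: now compute (2/7).
Pull out 2: since 7 ≡ 7 (mod 8), (2/7) = +1.
Reached (1/7) = 1. Collecting the sign flips along the way, the symbol is -1.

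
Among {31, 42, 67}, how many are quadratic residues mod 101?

1

(31/101) = +1 → QR.
(42/101) = -1 → non-residue.
(67/101) = -1 → non-residue.
Total quadratic residues among the 3: 1.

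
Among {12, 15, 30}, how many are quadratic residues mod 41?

0

(12/41) = -1 → non-residue.
(15/41) = -1 → non-residue.
(30/41) = -1 → non-residue.
Total quadratic residues among the 3: 0.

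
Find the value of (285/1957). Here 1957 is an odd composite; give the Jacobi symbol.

Reciprocity: 285 ≡ 1 and 1957 ≡ 1 (mod 4), so (285/1957) = +(1957/285).
Reduce top mod 285: now compute (247/285).
Reciprocity: 247 ≡ 3 and 285 ≡ 1 (mod 4), so (247/285) = +(285/247).
Reduce top mod 247: now compute (38/247).
Pull out 2: since 247 ≡ 7 (mod 8), (2/247) = +1.
Reciprocity: 19 ≡ 3 and 247 ≡ 3 (mod 4), so (19/247) = −(247/19).
Reduce top mod 19: now compute (0/19).
Top reduces to 0: gcd > 1, so the symbol is 0.

0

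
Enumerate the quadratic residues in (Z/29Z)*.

1 4 5 6 7 9 13 16 20 22 23 24 25 28

Square k = 1,…,14 (k and 29−k give the same square):
1²=1, 2²=4, 3²=9, 4²=16, 5²=25, 6²≡7, 7²≡20, 8²≡6, 9²≡23, 10²≡13, 11²≡5, 12²≡28, 13²≡24, 14²≡22 (mod 29).
So the quadratic residues mod 29 are {1, 4, 5, 6, 7, 9, 13, 16, 20, 22, 23, 24, 25, 28}.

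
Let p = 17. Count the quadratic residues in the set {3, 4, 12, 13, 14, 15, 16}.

4

(3/17) = -1 → non-residue.
(4/17) = +1 → QR.
(12/17) = -1 → non-residue.
(13/17) = +1 → QR.
(14/17) = -1 → non-residue.
(15/17) = +1 → QR.
(16/17) = +1 → QR.
Total quadratic residues among the 7: 4.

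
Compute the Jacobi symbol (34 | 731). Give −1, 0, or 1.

Pull out 2: since 731 ≡ 3 (mod 8), (2/731) = -1.
Reciprocity: 17 ≡ 1 and 731 ≡ 3 (mod 4), so (17/731) = +(731/17).
Reduce top mod 17: now compute (0/17).
Top reduces to 0: gcd > 1, so the symbol is 0.

0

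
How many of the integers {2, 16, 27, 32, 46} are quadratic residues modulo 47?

4

(2/47) = +1 → QR.
(16/47) = +1 → QR.
(27/47) = +1 → QR.
(32/47) = +1 → QR.
(46/47) = -1 → non-residue.
Total quadratic residues among the 5: 4.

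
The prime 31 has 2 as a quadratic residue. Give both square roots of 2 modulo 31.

8, 23

Since 31 ≡ 3 (mod 4), a square root of 2 is 2^((31+1)/4) = 2^8 mod 31.
Repeated squaring: 2^2≡4, 2^4≡16, 2^8≡8 (mod 31).
2^8 = 2^(8) ≡ 8 (mod 31).
Check: 8² = 64 ≡ 2 (mod 31). The two roots are 8 and 23.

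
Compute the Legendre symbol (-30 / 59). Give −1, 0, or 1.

1

First reduce: -30 ≡ 29 (mod 59).
Reciprocity: 29 ≡ 1 and 59 ≡ 3 (mod 4), so (29/59) = +(59/29).
Reduce top mod 29: now compute (1/29).
Reached (1/29) = 1. Collecting the sign flips along the way, the symbol is +1.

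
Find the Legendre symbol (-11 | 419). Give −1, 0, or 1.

First reduce: -11 ≡ 408 (mod 419).
Pull out 2^3: since 419 ≡ 3 (mod 8), (2/419) = -1, so (2/419)^3 = -1.
Reciprocity: 51 ≡ 3 and 419 ≡ 3 (mod 4), so (51/419) = −(419/51).
Reduce top mod 51: now compute (11/51).
Reciprocity: 11 ≡ 3 and 51 ≡ 3 (mod 4), so (11/51) = −(51/11).
Reduce top mod 11: now compute (7/11).
Reciprocity: 7 ≡ 3 and 11 ≡ 3 (mod 4), so (7/11) = −(11/7).
Reduce top mod 7: now compute (4/7).
Pull out 2^2: since 7 ≡ 7 (mod 8), (2/7) = +1, so (2/7)^2 = +1.
Reached (1/7) = 1. Collecting the sign flips along the way, the symbol is +1.

1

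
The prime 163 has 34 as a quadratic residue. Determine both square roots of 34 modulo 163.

Since 163 ≡ 3 (mod 4), a square root of 34 is 34^((163+1)/4) = 34^41 mod 163.
Repeated squaring: 34^2≡15, 34^4≡62, 34^8≡95, 34^16≡60, 34^32≡14 (mod 163).
34^41 = 34^(32+8+1) ≡ 69 (mod 163).
Check: 69² = 4761 ≡ 34 (mod 163). The two roots are 69 and 94.

69, 94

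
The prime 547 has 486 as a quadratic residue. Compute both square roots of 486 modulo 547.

119, 428

Since 547 ≡ 3 (mod 4), a square root of 486 is 486^((547+1)/4) = 486^137 mod 547.
Repeated squaring: 486^2≡439, 486^4≡177, 486^8≡150, 486^16≡73, 486^32≡406, 486^64≡189, 486^128≡166 (mod 547).
486^137 = 486^(128+8+1) ≡ 119 (mod 547).
Check: 119² = 14161 ≡ 486 (mod 547). The two roots are 119 and 428.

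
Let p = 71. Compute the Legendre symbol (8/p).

Pull out 2^3: since 71 ≡ 7 (mod 8), (2/71) = +1, so (2/71)^3 = +1.
Reached (1/71) = 1. Collecting the sign flips along the way, the symbol is +1.

1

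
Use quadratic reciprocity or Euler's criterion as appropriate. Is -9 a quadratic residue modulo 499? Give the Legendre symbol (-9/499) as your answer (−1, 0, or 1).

Euler's criterion: (-9/499) ≡ 490^249 (mod 499).
490^2 ≡ 81 (mod 499)
490^4 ≡ 74 (mod 499)
490^8 ≡ 486 (mod 499)
490^16 ≡ 169 (mod 499)
490^32 ≡ 118 (mod 499)
490^64 ≡ 451 (mod 499)
490^128 ≡ 308 (mod 499)
490^249 = 490^(128+64+32+16+8+1) ≡ 498 (mod 499).
Result is 498 ≡ −1, so (-9/499) = −1.

-1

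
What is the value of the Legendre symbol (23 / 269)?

1

Euler's criterion: (23/269) ≡ 23^134 (mod 269).
23^2 ≡ 260 (mod 269)
23^4 ≡ 81 (mod 269)
23^8 ≡ 105 (mod 269)
23^16 ≡ 265 (mod 269)
23^32 ≡ 16 (mod 269)
23^64 ≡ 256 (mod 269)
23^128 ≡ 169 (mod 269)
23^134 = 23^(128+4+2) ≡ 1 (mod 269).
Result is 1, so (23/269) = 1.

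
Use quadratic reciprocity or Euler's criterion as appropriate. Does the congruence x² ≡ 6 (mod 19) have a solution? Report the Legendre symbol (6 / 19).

1

Pull out 2: since 19 ≡ 3 (mod 8), (2/19) = -1.
Reciprocity: 3 ≡ 3 and 19 ≡ 3 (mod 4), so (3/19) = −(19/3).
Reduce top mod 3: now compute (1/3).
Reached (1/3) = 1. Collecting the sign flips along the way, the symbol is +1.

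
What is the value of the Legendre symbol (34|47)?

Euler's criterion: (34/47) ≡ 34^23 (mod 47).
34^2 ≡ 28 (mod 47)
34^4 ≡ 32 (mod 47)
34^8 ≡ 37 (mod 47)
34^16 ≡ 6 (mod 47)
34^23 = 34^(16+4+2+1) ≡ 1 (mod 47).
Result is 1, so (34/47) = 1.

1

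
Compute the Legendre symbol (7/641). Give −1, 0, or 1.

Euler's criterion: (7/641) ≡ 7^320 (mod 641).
7^2 ≡ 49 (mod 641)
7^4 ≡ 478 (mod 641)
7^8 ≡ 288 (mod 641)
7^16 ≡ 255 (mod 641)
7^32 ≡ 284 (mod 641)
7^64 ≡ 531 (mod 641)
7^128 ≡ 562 (mod 641)
7^256 ≡ 472 (mod 641)
7^320 = 7^(256+64) ≡ 1 (mod 641).
Result is 1, so (7/641) = 1.

1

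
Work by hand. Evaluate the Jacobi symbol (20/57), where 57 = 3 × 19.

Pull out 2^2: since 57 ≡ 1 (mod 8), (2/57) = +1, so (2/57)^2 = +1.
Reciprocity: 5 ≡ 1 and 57 ≡ 1 (mod 4), so (5/57) = +(57/5).
Reduce top mod 5: now compute (2/5).
Pull out 2: since 5 ≡ 5 (mod 8), (2/5) = -1.
Reached (1/5) = 1. Collecting the sign flips along the way, the symbol is -1.

-1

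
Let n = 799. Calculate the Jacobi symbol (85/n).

Reciprocity: 85 ≡ 1 and 799 ≡ 3 (mod 4), so (85/799) = +(799/85).
Reduce top mod 85: now compute (34/85).
Pull out 2: since 85 ≡ 5 (mod 8), (2/85) = -1.
Reciprocity: 17 ≡ 1 and 85 ≡ 1 (mod 4), so (17/85) = +(85/17).
Reduce top mod 17: now compute (0/17).
Top reduces to 0: gcd > 1, so the symbol is 0.

0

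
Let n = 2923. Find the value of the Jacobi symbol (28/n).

-1

Pull out 2^2: since 2923 ≡ 3 (mod 8), (2/2923) = -1, so (2/2923)^2 = +1.
Reciprocity: 7 ≡ 3 and 2923 ≡ 3 (mod 4), so (7/2923) = −(2923/7).
Reduce top mod 7: now compute (4/7).
Pull out 2^2: since 7 ≡ 7 (mod 8), (2/7) = +1, so (2/7)^2 = +1.
Reached (1/7) = 1. Collecting the sign flips along the way, the symbol is -1.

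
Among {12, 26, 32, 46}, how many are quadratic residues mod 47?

(12/47) = +1 → QR.
(26/47) = -1 → non-residue.
(32/47) = +1 → QR.
(46/47) = -1 → non-residue.
Total quadratic residues among the 4: 2.

2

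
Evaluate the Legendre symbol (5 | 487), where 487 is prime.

-1

Reciprocity: 5 ≡ 1 and 487 ≡ 3 (mod 4), so (5/487) = +(487/5).
Reduce top mod 5: now compute (2/5).
Pull out 2: since 5 ≡ 5 (mod 8), (2/5) = -1.
Reached (1/5) = 1. Collecting the sign flips along the way, the symbol is -1.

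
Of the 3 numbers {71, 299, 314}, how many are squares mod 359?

0

(71/359) = -1 → non-residue.
(299/359) = -1 → non-residue.
(314/359) = -1 → non-residue.
Total quadratic residues among the 3: 0.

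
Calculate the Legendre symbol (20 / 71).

Pull out 2^2: since 71 ≡ 7 (mod 8), (2/71) = +1, so (2/71)^2 = +1.
Reciprocity: 5 ≡ 1 and 71 ≡ 3 (mod 4), so (5/71) = +(71/5).
Reduce top mod 5: now compute (1/5).
Reached (1/5) = 1. Collecting the sign flips along the way, the symbol is +1.

1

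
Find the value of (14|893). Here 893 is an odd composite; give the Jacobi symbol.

Pull out 2: since 893 ≡ 5 (mod 8), (2/893) = -1.
Reciprocity: 7 ≡ 3 and 893 ≡ 1 (mod 4), so (7/893) = +(893/7).
Reduce top mod 7: now compute (4/7).
Pull out 2^2: since 7 ≡ 7 (mod 8), (2/7) = +1, so (2/7)^2 = +1.
Reached (1/7) = 1. Collecting the sign flips along the way, the symbol is -1.

-1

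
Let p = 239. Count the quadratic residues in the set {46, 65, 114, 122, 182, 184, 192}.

(46/239) = -1 → non-residue.
(65/239) = -1 → non-residue.
(114/239) = -1 → non-residue.
(122/239) = +1 → QR.
(182/239) = +1 → QR.
(184/239) = -1 → non-residue.
(192/239) = +1 → QR.
Total quadratic residues among the 7: 3.

3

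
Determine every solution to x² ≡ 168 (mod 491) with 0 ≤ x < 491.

Since 491 ≡ 3 (mod 4), a square root of 168 is 168^((491+1)/4) = 168^123 mod 491.
Repeated squaring: 168^2≡237, 168^4≡195, 168^8≡218, 168^16≡388, 168^32≡298, 168^64≡424 (mod 491).
168^123 = 168^(64+32+16+8+2+1) ≡ 64 (mod 491).
Check: 64² = 4096 ≡ 168 (mod 491). The two roots are 64 and 427.

64, 427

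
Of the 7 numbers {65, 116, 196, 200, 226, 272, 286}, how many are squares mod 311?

(65/311) = +1 → QR.
(116/311) = -1 → non-residue.
(196/311) = +1 → QR.
(200/311) = +1 → QR.
(226/311) = +1 → QR.
(272/311) = -1 → non-residue.
(286/311) = -1 → non-residue.
Total quadratic residues among the 7: 4.

4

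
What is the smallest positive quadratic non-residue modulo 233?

3

(2/233) = +1, so 2 is a residue.
(3/233) = −1, so 3 is the smallest positive non-residue mod 233.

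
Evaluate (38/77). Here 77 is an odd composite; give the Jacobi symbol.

-1

Pull out 2: since 77 ≡ 5 (mod 8), (2/77) = -1.
Reciprocity: 19 ≡ 3 and 77 ≡ 1 (mod 4), so (19/77) = +(77/19).
Reduce top mod 19: now compute (1/19).
Reached (1/19) = 1. Collecting the sign flips along the way, the symbol is -1.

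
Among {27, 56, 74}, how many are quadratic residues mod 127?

1

(27/127) = -1 → non-residue.
(56/127) = -1 → non-residue.
(74/127) = +1 → QR.
Total quadratic residues among the 3: 1.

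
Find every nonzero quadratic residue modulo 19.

Square k = 1,…,9 (k and 19−k give the same square):
1²=1, 2²=4, 3²=9, 4²=16, 5²≡6, 6²≡17, 7²≡11, 8²≡7, 9²≡5 (mod 19).
So the quadratic residues mod 19 are {1, 4, 5, 6, 7, 9, 11, 16, 17}.

1,4,5,6,7,9,11,16,17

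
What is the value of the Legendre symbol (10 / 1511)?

Pull out 2: since 1511 ≡ 7 (mod 8), (2/1511) = +1.
Reciprocity: 5 ≡ 1 and 1511 ≡ 3 (mod 4), so (5/1511) = +(1511/5).
Reduce top mod 5: now compute (1/5).
Reached (1/5) = 1. Collecting the sign flips along the way, the symbol is +1.

1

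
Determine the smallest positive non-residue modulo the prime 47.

(2/47) = +1, so 2 is a residue.
(3/47) = +1, so 3 is a residue.
(4/47) = +1, so 4 is a residue.
(5/47) = −1, so 5 is the smallest positive non-residue mod 47.

5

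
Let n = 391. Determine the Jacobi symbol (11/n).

Reciprocity: 11 ≡ 3 and 391 ≡ 3 (mod 4), so (11/391) = −(391/11).
Reduce top mod 11: now compute (6/11).
Pull out 2: since 11 ≡ 3 (mod 8), (2/11) = -1.
Reciprocity: 3 ≡ 3 and 11 ≡ 3 (mod 4), so (3/11) = −(11/3).
Reduce top mod 3: now compute (2/3).
Pull out 2: since 3 ≡ 3 (mod 8), (2/3) = -1.
Reached (1/3) = 1. Collecting the sign flips along the way, the symbol is +1.

1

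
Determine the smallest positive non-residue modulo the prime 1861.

(2/1861) = −1, so 2 is the smallest positive non-residue mod 1861.

2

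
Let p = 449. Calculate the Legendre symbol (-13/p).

-1

Euler's criterion: (-13/449) ≡ 436^224 (mod 449).
436^2 ≡ 169 (mod 449)
436^4 ≡ 274 (mod 449)
436^8 ≡ 93 (mod 449)
436^16 ≡ 118 (mod 449)
436^32 ≡ 5 (mod 449)
436^64 ≡ 25 (mod 449)
436^128 ≡ 176 (mod 449)
436^224 = 436^(128+64+32) ≡ 448 (mod 449).
Result is 448 ≡ −1, so (-13/449) = −1.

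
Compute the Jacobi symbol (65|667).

Reciprocity: 65 ≡ 1 and 667 ≡ 3 (mod 4), so (65/667) = +(667/65).
Reduce top mod 65: now compute (17/65).
Reciprocity: 17 ≡ 1 and 65 ≡ 1 (mod 4), so (17/65) = +(65/17).
Reduce top mod 17: now compute (14/17).
Pull out 2: since 17 ≡ 1 (mod 8), (2/17) = +1.
Reciprocity: 7 ≡ 3 and 17 ≡ 1 (mod 4), so (7/17) = +(17/7).
Reduce top mod 7: now compute (3/7).
Reciprocity: 3 ≡ 3 and 7 ≡ 3 (mod 4), so (3/7) = −(7/3).
Reduce top mod 3: now compute (1/3).
Reached (1/3) = 1. Collecting the sign flips along the way, the symbol is -1.

-1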